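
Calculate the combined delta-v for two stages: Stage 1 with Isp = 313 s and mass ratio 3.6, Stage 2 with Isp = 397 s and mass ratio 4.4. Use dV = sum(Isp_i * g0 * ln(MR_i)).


dV1 = 313 * 9.81 * ln(3.6) = 3933.1 m/s
dV2 = 397 * 9.81 * ln(4.4) = 5770.2 m/s
Total dV = 3933.1 + 5770.2 = 9703.3 m/s ~ 9703 m/s

9703 m/s


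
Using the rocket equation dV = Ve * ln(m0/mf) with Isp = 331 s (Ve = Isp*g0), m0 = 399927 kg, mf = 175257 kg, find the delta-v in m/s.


Ve = 331 * 9.81 = 3247.11 m/s
dV = 3247.11 * ln(399927/175257) = 2679 m/s

2679 m/s


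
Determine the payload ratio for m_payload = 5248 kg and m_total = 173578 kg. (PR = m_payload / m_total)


PR = 5248 / 173578 = 0.0302

0.0302


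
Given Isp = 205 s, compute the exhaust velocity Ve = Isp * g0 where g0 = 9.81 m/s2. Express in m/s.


Ve = Isp * g0 = 205 * 9.81 = 2011.1 m/s

2011.1 m/s


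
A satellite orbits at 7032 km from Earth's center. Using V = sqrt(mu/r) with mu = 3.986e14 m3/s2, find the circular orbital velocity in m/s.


V = sqrt(3.986e14 / 7032000) = 7529 m/s

7529 m/s


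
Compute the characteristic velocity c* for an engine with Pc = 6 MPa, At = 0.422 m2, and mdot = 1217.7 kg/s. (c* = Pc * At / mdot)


c* = 6e6 * 0.422 / 1217.7 = 2079 m/s

2079 m/s


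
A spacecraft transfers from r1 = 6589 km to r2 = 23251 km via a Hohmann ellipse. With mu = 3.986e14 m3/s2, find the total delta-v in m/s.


V1 = sqrt(mu/r1) = 7777.84 m/s
dV1 = V1*(sqrt(2*r2/(r1+r2)) - 1) = 1931.63 m/s
V2 = sqrt(mu/r2) = 4140.45 m/s
dV2 = V2*(1 - sqrt(2*r1/(r1+r2))) = 1388.93 m/s
Total dV = 3321 m/s

3321 m/s


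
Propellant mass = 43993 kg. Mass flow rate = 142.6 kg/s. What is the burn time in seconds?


tb = 43993 / 142.6 = 308.5 s

308.5 s


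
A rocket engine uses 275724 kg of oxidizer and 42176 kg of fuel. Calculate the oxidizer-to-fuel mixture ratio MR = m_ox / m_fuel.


MR = 275724 / 42176 = 6.54

6.54


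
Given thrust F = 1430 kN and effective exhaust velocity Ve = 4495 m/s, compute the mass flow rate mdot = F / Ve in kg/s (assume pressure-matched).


mdot = F / Ve = 1430000 / 4495 = 318.1 kg/s

318.1 kg/s


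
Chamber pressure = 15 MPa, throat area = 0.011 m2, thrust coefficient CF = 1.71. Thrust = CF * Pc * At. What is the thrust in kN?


F = 1.71 * 15e6 * 0.011 = 282150.0 N = 282.1 kN

282.1 kN


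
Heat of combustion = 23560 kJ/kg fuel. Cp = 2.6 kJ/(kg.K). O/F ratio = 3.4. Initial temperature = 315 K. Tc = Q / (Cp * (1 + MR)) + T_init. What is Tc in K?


Tc = 23560 / (2.6 * (1 + 3.4)) + 315 = 2374 K

2374 K


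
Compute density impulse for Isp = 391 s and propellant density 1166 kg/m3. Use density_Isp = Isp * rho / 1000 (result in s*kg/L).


rho*Isp = 391 * 1166 / 1000 = 456 s*kg/L

456 s*kg/L


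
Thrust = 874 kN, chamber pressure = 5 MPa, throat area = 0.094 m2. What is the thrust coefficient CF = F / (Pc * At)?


CF = 874000 / (5e6 * 0.094) = 1.86

1.86


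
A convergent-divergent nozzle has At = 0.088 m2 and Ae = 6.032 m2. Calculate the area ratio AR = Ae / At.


AR = 6.032 / 0.088 = 68.5

68.5


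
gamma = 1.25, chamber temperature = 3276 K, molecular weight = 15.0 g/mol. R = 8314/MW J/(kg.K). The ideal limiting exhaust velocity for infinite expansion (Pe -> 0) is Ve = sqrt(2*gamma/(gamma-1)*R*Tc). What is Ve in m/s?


R = 8314 / 15.0 = 554.27 J/(kg.K)
Ve = sqrt(2 * 1.25 / (1.25 - 1) * 554.27 * 3276) = 4261 m/s

4261 m/s


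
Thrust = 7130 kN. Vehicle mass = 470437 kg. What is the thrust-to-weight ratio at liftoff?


TWR = 7130000 / (470437 * 9.81) = 1.54

1.54


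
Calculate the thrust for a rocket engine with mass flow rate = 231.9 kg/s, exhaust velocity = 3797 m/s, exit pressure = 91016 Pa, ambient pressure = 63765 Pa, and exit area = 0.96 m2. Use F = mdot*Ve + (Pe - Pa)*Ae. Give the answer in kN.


F = 231.9 * 3797 + (91016 - 63765) * 0.96 = 906685.0 N = 906.7 kN

906.7 kN


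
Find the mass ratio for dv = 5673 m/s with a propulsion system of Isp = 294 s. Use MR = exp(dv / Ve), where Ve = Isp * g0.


Ve = 294 * 9.81 = 2884.14 m/s
MR = exp(5673 / 2884.14) = 7.149

7.149


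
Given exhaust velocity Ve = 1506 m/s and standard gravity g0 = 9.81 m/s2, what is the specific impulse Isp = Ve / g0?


Isp = Ve / g0 = 1506 / 9.81 = 153.5 s

153.5 s


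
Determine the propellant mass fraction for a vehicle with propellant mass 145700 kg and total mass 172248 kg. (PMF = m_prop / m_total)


PMF = 145700 / 172248 = 0.846

0.846


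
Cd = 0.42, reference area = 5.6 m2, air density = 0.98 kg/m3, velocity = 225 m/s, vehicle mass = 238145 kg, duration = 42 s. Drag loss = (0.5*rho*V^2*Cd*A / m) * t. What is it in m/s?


D = 0.5 * 0.98 * 225^2 * 0.42 * 5.6 = 58344.3 N
a = 58344.3 / 238145 = 0.245 m/s2
dV = 0.245 * 42 = 10.3 m/s

10.3 m/s


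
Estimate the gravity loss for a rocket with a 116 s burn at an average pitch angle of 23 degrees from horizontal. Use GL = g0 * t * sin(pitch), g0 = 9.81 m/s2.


GL = 9.81 * 116 * sin(23 deg) = 445 m/s

445 m/s


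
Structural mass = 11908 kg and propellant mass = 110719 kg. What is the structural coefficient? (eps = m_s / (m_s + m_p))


eps = 11908 / (11908 + 110719) = 0.0971

0.0971


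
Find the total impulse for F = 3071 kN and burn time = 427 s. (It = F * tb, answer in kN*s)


It = 3071 * 427 = 1311317 kN*s

1311317 kN*s


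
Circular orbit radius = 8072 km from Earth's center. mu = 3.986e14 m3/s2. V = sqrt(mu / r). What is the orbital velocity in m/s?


V = sqrt(3.986e14 / 8072000) = 7027 m/s

7027 m/s


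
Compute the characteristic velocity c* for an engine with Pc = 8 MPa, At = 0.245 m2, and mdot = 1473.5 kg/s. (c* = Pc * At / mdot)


c* = 8e6 * 0.245 / 1473.5 = 1330 m/s

1330 m/s


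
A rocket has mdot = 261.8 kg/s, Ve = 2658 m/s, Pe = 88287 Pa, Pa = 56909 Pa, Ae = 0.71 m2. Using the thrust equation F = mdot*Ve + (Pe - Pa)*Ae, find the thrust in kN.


F = 261.8 * 2658 + (88287 - 56909) * 0.71 = 718143.0 N = 718.1 kN

718.1 kN


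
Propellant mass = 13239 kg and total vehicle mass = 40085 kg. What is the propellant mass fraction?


PMF = 13239 / 40085 = 0.33

0.33


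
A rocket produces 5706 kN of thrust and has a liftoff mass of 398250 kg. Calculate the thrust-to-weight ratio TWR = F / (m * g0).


TWR = 5706000 / (398250 * 9.81) = 1.46

1.46


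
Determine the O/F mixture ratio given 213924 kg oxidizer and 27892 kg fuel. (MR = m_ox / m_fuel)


MR = 213924 / 27892 = 7.67

7.67


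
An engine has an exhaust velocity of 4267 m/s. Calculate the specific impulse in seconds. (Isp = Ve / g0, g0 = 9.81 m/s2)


Isp = Ve / g0 = 4267 / 9.81 = 435.0 s

435.0 s


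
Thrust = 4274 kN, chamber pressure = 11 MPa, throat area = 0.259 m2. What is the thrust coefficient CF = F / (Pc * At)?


CF = 4274000 / (11e6 * 0.259) = 1.5

1.5


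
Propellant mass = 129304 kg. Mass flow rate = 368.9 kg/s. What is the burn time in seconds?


tb = 129304 / 368.9 = 350.5 s

350.5 s


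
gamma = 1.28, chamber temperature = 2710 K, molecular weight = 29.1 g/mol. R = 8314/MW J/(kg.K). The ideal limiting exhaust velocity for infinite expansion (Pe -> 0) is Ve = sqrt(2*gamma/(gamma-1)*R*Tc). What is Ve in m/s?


R = 8314 / 29.1 = 285.7 J/(kg.K)
Ve = sqrt(2 * 1.28 / (1.28 - 1) * 285.7 * 2710) = 2661 m/s

2661 m/s


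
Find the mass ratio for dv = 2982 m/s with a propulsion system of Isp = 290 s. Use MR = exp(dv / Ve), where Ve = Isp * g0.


Ve = 290 * 9.81 = 2844.9 m/s
MR = exp(2982 / 2844.9) = 2.852

2.852


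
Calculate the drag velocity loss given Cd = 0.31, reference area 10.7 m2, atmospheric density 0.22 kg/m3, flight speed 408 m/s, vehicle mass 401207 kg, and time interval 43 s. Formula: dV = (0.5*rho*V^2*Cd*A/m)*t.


D = 0.5 * 0.22 * 408^2 * 0.31 * 10.7 = 60737.72 N
a = 60737.72 / 401207 = 0.1514 m/s2
dV = 0.1514 * 43 = 6.5 m/s

6.5 m/s


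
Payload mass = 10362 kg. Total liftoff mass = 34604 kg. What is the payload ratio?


PR = 10362 / 34604 = 0.2994

0.2994


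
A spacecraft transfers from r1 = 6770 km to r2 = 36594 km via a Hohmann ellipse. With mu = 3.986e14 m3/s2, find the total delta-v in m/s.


V1 = sqrt(mu/r1) = 7673.16 m/s
dV1 = V1*(sqrt(2*r2/(r1+r2)) - 1) = 2295.33 m/s
V2 = sqrt(mu/r2) = 3300.38 m/s
dV2 = V2*(1 - sqrt(2*r1/(r1+r2))) = 1456.18 m/s
Total dV = 3752 m/s

3752 m/s


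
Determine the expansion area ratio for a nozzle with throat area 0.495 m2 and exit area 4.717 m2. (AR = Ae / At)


AR = 4.717 / 0.495 = 9.5

9.5


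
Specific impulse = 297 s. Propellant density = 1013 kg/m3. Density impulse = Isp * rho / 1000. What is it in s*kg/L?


rho*Isp = 297 * 1013 / 1000 = 301 s*kg/L

301 s*kg/L


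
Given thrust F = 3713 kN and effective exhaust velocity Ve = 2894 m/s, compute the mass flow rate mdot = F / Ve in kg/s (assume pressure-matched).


mdot = F / Ve = 3713000 / 2894 = 1283.0 kg/s

1283.0 kg/s


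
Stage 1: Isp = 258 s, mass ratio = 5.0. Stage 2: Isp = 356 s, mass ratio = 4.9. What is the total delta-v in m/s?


dV1 = 258 * 9.81 * ln(5.0) = 4073.5 m/s
dV2 = 356 * 9.81 * ln(4.9) = 5550.2 m/s
Total dV = 4073.5 + 5550.2 = 9623.7 m/s ~ 9624 m/s

9624 m/s


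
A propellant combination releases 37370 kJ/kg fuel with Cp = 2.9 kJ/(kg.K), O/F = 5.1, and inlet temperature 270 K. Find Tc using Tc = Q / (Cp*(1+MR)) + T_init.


Tc = 37370 / (2.9 * (1 + 5.1)) + 270 = 2382 K

2382 K


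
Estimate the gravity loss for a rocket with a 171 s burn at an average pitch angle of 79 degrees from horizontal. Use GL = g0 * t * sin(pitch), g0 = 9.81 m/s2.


GL = 9.81 * 171 * sin(79 deg) = 1647 m/s

1647 m/s


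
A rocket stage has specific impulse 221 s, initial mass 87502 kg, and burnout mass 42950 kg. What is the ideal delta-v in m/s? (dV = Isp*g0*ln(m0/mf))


Ve = 221 * 9.81 = 2168.01 m/s
dV = 2168.01 * ln(87502/42950) = 1543 m/s

1543 m/s


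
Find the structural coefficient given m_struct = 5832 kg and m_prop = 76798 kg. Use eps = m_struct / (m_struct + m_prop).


eps = 5832 / (5832 + 76798) = 0.0706

0.0706


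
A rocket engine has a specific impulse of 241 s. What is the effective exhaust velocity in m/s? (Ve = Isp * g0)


Ve = Isp * g0 = 241 * 9.81 = 2364.2 m/s

2364.2 m/s


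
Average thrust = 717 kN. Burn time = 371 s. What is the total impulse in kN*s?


It = 717 * 371 = 266007 kN*s

266007 kN*s


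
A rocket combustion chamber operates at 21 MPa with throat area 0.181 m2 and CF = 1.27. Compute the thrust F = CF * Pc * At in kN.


F = 1.27 * 21e6 * 0.181 = 4.8273e+06 N = 4827.3 kN

4827.3 kN


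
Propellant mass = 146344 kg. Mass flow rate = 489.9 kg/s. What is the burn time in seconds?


tb = 146344 / 489.9 = 298.7 s

298.7 s


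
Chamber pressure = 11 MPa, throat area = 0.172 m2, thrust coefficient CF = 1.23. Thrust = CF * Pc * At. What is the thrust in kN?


F = 1.23 * 11e6 * 0.172 = 2.3272e+06 N = 2327.2 kN

2327.2 kN


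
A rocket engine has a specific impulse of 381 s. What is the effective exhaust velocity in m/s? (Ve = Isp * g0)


Ve = Isp * g0 = 381 * 9.81 = 3737.6 m/s

3737.6 m/s


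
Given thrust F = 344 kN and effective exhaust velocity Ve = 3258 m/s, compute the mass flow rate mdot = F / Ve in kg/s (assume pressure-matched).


mdot = F / Ve = 344000 / 3258 = 105.6 kg/s

105.6 kg/s


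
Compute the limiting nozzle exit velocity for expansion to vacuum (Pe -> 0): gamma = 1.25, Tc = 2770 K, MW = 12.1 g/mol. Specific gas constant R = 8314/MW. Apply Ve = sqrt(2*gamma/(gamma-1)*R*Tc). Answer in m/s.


R = 8314 / 12.1 = 687.11 J/(kg.K)
Ve = sqrt(2 * 1.25 / (1.25 - 1) * 687.11 * 2770) = 4363 m/s

4363 m/s


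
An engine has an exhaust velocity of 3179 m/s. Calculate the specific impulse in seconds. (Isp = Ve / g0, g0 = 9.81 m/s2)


Isp = Ve / g0 = 3179 / 9.81 = 324.1 s

324.1 s


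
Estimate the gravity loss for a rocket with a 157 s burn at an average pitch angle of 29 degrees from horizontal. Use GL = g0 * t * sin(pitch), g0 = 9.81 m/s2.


GL = 9.81 * 157 * sin(29 deg) = 747 m/s

747 m/s


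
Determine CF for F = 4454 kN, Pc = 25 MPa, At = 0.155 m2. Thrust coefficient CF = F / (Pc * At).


CF = 4454000 / (25e6 * 0.155) = 1.15

1.15


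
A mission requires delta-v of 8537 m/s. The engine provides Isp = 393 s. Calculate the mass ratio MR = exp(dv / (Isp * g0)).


Ve = 393 * 9.81 = 3855.33 m/s
MR = exp(8537 / 3855.33) = 9.155

9.155


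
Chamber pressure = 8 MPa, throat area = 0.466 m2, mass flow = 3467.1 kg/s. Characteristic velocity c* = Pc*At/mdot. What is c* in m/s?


c* = 8e6 * 0.466 / 3467.1 = 1075 m/s

1075 m/s


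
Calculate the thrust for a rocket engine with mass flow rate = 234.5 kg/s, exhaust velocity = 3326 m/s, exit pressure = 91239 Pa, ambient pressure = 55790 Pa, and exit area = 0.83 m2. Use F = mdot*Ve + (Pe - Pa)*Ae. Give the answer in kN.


F = 234.5 * 3326 + (91239 - 55790) * 0.83 = 809370.0 N = 809.4 kN

809.4 kN


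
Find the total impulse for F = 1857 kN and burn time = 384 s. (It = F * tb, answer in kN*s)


It = 1857 * 384 = 713088 kN*s

713088 kN*s


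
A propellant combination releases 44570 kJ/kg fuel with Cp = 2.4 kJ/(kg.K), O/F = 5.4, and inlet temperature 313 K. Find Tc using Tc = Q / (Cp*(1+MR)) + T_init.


Tc = 44570 / (2.4 * (1 + 5.4)) + 313 = 3215 K

3215 K


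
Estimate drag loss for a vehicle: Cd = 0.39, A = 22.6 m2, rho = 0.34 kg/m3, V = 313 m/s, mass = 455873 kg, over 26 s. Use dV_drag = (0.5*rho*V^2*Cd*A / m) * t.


D = 0.5 * 0.34 * 313^2 * 0.39 * 22.6 = 146794.79 N
a = 146794.79 / 455873 = 0.322 m/s2
dV = 0.322 * 26 = 8.4 m/s

8.4 m/s


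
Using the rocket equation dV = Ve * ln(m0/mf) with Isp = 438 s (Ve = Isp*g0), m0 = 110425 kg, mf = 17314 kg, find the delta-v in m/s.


Ve = 438 * 9.81 = 4296.78 m/s
dV = 4296.78 * ln(110425/17314) = 7961 m/s

7961 m/s


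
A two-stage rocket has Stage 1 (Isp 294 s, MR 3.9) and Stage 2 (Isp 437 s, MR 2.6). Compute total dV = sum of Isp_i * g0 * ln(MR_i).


dV1 = 294 * 9.81 * ln(3.9) = 3925.2 m/s
dV2 = 437 * 9.81 * ln(2.6) = 4096.2 m/s
Total dV = 3925.2 + 4096.2 = 8021.4 m/s ~ 8021 m/s

8021 m/s


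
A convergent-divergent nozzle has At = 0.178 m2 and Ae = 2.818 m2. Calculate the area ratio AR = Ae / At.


AR = 2.818 / 0.178 = 15.8

15.8


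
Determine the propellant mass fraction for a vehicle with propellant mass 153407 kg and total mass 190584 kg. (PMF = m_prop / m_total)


PMF = 153407 / 190584 = 0.805

0.805


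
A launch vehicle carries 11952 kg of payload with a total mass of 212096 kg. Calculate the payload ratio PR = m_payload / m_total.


PR = 11952 / 212096 = 0.0564

0.0564


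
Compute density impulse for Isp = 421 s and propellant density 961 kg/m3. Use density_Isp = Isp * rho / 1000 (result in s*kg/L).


rho*Isp = 421 * 961 / 1000 = 405 s*kg/L

405 s*kg/L


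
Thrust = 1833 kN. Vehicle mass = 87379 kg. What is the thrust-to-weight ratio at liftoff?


TWR = 1833000 / (87379 * 9.81) = 2.14

2.14


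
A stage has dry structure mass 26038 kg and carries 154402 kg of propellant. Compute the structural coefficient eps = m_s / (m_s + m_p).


eps = 26038 / (26038 + 154402) = 0.1443

0.1443


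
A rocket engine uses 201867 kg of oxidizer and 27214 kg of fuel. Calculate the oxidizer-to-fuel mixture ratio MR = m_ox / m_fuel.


MR = 201867 / 27214 = 7.42

7.42


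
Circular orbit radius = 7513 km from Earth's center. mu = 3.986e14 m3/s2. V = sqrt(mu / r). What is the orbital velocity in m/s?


V = sqrt(3.986e14 / 7513000) = 7284 m/s

7284 m/s


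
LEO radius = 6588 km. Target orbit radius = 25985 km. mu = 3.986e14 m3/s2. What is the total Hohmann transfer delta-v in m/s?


V1 = sqrt(mu/r1) = 7778.43 m/s
dV1 = V1*(sqrt(2*r2/(r1+r2)) - 1) = 2046.72 m/s
V2 = sqrt(mu/r2) = 3916.58 m/s
dV2 = V2*(1 - sqrt(2*r1/(r1+r2))) = 1425.6 m/s
Total dV = 3472 m/s

3472 m/s


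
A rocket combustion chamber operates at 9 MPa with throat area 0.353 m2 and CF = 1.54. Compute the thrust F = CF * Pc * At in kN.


F = 1.54 * 9e6 * 0.353 = 4.8926e+06 N = 4892.6 kN

4892.6 kN


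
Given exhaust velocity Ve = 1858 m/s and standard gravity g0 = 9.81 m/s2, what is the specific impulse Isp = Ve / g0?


Isp = Ve / g0 = 1858 / 9.81 = 189.4 s

189.4 s


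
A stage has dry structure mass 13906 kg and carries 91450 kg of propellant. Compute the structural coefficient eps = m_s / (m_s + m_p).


eps = 13906 / (13906 + 91450) = 0.132

0.132


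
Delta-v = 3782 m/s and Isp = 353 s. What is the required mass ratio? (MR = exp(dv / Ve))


Ve = 353 * 9.81 = 3462.93 m/s
MR = exp(3782 / 3462.93) = 2.981

2.981


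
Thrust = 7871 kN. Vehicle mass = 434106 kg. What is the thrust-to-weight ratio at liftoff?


TWR = 7871000 / (434106 * 9.81) = 1.85

1.85


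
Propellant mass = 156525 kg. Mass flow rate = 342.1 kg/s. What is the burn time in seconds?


tb = 156525 / 342.1 = 457.5 s

457.5 s


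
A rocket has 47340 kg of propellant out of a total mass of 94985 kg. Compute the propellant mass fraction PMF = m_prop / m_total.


PMF = 47340 / 94985 = 0.498

0.498


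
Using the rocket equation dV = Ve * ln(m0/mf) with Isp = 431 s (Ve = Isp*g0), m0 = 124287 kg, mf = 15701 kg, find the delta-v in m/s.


Ve = 431 * 9.81 = 4228.11 m/s
dV = 4228.11 * ln(124287/15701) = 8747 m/s

8747 m/s


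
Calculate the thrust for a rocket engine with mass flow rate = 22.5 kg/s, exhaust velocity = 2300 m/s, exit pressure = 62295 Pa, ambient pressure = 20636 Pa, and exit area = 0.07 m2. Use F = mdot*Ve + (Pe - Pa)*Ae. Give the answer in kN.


F = 22.5 * 2300 + (62295 - 20636) * 0.07 = 54666.0 N = 54.7 kN

54.7 kN


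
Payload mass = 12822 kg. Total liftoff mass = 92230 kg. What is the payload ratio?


PR = 12822 / 92230 = 0.139

0.139


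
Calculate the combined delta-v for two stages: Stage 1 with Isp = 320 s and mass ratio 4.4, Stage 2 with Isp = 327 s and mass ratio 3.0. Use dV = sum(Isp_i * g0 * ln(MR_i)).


dV1 = 320 * 9.81 * ln(4.4) = 4651.1 m/s
dV2 = 327 * 9.81 * ln(3.0) = 3524.2 m/s
Total dV = 4651.1 + 3524.2 = 8175.3 m/s ~ 8175 m/s

8175 m/s


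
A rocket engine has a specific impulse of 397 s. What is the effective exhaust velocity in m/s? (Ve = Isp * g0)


Ve = Isp * g0 = 397 * 9.81 = 3894.6 m/s

3894.6 m/s


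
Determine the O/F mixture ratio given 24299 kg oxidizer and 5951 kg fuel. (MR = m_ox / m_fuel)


MR = 24299 / 5951 = 4.08

4.08


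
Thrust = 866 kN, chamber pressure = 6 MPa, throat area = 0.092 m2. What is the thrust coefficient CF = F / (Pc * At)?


CF = 866000 / (6e6 * 0.092) = 1.57

1.57


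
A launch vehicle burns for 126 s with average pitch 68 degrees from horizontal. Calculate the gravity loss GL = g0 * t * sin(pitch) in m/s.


GL = 9.81 * 126 * sin(68 deg) = 1146 m/s

1146 m/s


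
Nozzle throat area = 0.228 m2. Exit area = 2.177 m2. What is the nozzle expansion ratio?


AR = 2.177 / 0.228 = 9.5

9.5


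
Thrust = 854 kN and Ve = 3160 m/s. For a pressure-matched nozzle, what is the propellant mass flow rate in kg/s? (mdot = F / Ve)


mdot = F / Ve = 854000 / 3160 = 270.3 kg/s

270.3 kg/s


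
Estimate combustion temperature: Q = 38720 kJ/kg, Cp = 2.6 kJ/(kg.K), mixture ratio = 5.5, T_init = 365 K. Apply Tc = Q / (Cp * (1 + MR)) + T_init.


Tc = 38720 / (2.6 * (1 + 5.5)) + 365 = 2656 K

2656 K


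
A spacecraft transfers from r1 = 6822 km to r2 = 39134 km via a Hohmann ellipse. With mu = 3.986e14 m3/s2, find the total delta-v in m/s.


V1 = sqrt(mu/r1) = 7643.86 m/s
dV1 = V1*(sqrt(2*r2/(r1+r2)) - 1) = 2331.62 m/s
V2 = sqrt(mu/r2) = 3191.48 m/s
dV2 = V2*(1 - sqrt(2*r1/(r1+r2))) = 1452.51 m/s
Total dV = 3784 m/s

3784 m/s


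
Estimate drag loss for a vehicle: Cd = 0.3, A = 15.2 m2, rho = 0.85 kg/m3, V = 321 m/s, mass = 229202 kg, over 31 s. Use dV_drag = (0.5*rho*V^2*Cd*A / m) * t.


D = 0.5 * 0.85 * 321^2 * 0.3 * 15.2 = 199693.46 N
a = 199693.46 / 229202 = 0.8713 m/s2
dV = 0.8713 * 31 = 27.0 m/s

27.0 m/s


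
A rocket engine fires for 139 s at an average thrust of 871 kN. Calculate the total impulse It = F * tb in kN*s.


It = 871 * 139 = 121069 kN*s

121069 kN*s


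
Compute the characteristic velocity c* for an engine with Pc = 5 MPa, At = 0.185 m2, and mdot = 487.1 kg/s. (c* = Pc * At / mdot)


c* = 5e6 * 0.185 / 487.1 = 1899 m/s

1899 m/s


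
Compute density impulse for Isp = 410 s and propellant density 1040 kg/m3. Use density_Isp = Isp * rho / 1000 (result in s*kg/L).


rho*Isp = 410 * 1040 / 1000 = 426 s*kg/L

426 s*kg/L


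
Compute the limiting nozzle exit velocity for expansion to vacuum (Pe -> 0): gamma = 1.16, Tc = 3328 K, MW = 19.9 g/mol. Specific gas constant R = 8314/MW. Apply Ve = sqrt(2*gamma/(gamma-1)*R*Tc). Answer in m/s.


R = 8314 / 19.9 = 417.79 J/(kg.K)
Ve = sqrt(2 * 1.16 / (1.16 - 1) * 417.79 * 3328) = 4490 m/s

4490 m/s


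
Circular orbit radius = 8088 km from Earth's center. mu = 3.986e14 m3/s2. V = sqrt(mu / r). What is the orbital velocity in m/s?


V = sqrt(3.986e14 / 8088000) = 7020 m/s

7020 m/s


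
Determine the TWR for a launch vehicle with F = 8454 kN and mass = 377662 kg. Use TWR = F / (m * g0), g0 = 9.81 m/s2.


TWR = 8454000 / (377662 * 9.81) = 2.28

2.28


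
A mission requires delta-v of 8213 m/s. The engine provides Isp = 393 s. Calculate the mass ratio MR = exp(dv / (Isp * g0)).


Ve = 393 * 9.81 = 3855.33 m/s
MR = exp(8213 / 3855.33) = 8.417

8.417


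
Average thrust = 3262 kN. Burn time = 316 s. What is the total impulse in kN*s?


It = 3262 * 316 = 1030792 kN*s

1030792 kN*s


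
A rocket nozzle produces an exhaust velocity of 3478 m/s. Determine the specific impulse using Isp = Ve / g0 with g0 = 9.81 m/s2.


Isp = Ve / g0 = 3478 / 9.81 = 354.5 s

354.5 s


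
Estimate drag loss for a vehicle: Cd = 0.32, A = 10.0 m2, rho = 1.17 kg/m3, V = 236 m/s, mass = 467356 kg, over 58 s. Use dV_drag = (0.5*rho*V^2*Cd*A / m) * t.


D = 0.5 * 1.17 * 236^2 * 0.32 * 10.0 = 104262.91 N
a = 104262.91 / 467356 = 0.2231 m/s2
dV = 0.2231 * 58 = 12.9 m/s

12.9 m/s


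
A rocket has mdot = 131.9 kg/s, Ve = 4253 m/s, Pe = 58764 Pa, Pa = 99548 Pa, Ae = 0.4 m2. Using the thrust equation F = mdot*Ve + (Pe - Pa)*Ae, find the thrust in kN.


F = 131.9 * 4253 + (58764 - 99548) * 0.4 = 544657.0 N = 544.7 kN

544.7 kN


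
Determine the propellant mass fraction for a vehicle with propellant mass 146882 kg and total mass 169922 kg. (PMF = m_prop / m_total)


PMF = 146882 / 169922 = 0.864

0.864


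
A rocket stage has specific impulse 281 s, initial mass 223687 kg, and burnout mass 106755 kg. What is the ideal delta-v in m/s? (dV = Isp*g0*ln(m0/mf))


Ve = 281 * 9.81 = 2756.61 m/s
dV = 2756.61 * ln(223687/106755) = 2039 m/s

2039 m/s


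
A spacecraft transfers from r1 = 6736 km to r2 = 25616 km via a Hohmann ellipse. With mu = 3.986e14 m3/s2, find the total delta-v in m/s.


V1 = sqrt(mu/r1) = 7692.5 m/s
dV1 = V1*(sqrt(2*r2/(r1+r2)) - 1) = 1987.77 m/s
V2 = sqrt(mu/r2) = 3944.69 m/s
dV2 = V2*(1 - sqrt(2*r1/(r1+r2))) = 1399.16 m/s
Total dV = 3387 m/s

3387 m/s


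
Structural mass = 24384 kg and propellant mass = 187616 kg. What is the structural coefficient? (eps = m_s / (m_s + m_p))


eps = 24384 / (24384 + 187616) = 0.115

0.115


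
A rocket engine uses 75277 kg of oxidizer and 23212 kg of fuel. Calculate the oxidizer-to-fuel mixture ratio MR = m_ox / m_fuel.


MR = 75277 / 23212 = 3.24

3.24


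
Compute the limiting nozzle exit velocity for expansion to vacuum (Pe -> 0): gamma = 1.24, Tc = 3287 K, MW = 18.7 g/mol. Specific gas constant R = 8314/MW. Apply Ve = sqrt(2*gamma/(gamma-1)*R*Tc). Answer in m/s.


R = 8314 / 18.7 = 444.6 J/(kg.K)
Ve = sqrt(2 * 1.24 / (1.24 - 1) * 444.6 * 3287) = 3886 m/s

3886 m/s


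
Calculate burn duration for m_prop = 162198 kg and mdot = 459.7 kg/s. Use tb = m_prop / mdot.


tb = 162198 / 459.7 = 352.8 s

352.8 s


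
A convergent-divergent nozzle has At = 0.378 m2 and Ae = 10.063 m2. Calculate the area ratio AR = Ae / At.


AR = 10.063 / 0.378 = 26.6

26.6


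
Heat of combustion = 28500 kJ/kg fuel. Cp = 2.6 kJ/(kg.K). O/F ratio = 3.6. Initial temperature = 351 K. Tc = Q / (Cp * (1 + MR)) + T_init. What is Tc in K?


Tc = 28500 / (2.6 * (1 + 3.6)) + 351 = 2734 K

2734 K


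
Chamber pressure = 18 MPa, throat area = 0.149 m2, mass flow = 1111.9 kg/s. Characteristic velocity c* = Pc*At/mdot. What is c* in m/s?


c* = 18e6 * 0.149 / 1111.9 = 2412 m/s

2412 m/s


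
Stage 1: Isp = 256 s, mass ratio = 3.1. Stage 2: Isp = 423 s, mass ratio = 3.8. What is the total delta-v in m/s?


dV1 = 256 * 9.81 * ln(3.1) = 2841.4 m/s
dV2 = 423 * 9.81 * ln(3.8) = 5539.8 m/s
Total dV = 2841.4 + 5539.8 = 8381.2 m/s ~ 8381 m/s

8381 m/s


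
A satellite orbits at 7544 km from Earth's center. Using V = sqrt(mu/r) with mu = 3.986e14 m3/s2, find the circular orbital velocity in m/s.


V = sqrt(3.986e14 / 7544000) = 7269 m/s

7269 m/s


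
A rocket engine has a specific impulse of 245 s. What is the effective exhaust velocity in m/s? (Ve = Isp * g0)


Ve = Isp * g0 = 245 * 9.81 = 2403.5 m/s

2403.5 m/s


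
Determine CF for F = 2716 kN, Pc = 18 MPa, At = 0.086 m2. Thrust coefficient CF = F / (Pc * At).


CF = 2716000 / (18e6 * 0.086) = 1.75

1.75


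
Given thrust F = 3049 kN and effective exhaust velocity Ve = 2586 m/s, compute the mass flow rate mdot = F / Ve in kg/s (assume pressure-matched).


mdot = F / Ve = 3049000 / 2586 = 1179.0 kg/s

1179.0 kg/s


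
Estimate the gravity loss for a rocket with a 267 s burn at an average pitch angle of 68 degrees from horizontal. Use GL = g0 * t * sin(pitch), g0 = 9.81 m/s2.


GL = 9.81 * 267 * sin(68 deg) = 2429 m/s

2429 m/s


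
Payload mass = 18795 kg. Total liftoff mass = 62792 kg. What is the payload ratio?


PR = 18795 / 62792 = 0.2993

0.2993


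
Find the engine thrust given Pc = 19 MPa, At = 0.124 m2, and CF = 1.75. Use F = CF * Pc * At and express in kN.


F = 1.75 * 19e6 * 0.124 = 4.1230e+06 N = 4123.0 kN

4123.0 kN


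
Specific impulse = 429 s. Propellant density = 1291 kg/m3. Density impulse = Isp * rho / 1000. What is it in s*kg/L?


rho*Isp = 429 * 1291 / 1000 = 554 s*kg/L

554 s*kg/L


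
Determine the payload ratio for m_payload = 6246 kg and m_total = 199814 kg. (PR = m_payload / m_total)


PR = 6246 / 199814 = 0.0313

0.0313


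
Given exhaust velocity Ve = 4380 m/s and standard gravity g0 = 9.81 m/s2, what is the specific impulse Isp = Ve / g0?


Isp = Ve / g0 = 4380 / 9.81 = 446.5 s

446.5 s


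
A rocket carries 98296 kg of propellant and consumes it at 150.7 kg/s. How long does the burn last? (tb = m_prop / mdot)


tb = 98296 / 150.7 = 652.3 s

652.3 s


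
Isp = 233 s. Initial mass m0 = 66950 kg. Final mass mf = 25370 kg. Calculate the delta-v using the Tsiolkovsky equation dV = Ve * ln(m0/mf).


Ve = 233 * 9.81 = 2285.73 m/s
dV = 2285.73 * ln(66950/25370) = 2218 m/s

2218 m/s


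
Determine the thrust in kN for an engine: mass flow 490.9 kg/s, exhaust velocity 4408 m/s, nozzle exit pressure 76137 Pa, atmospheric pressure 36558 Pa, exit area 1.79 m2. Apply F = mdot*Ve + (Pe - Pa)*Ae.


F = 490.9 * 4408 + (76137 - 36558) * 1.79 = 2.2347e+06 N = 2234.7 kN

2234.7 kN


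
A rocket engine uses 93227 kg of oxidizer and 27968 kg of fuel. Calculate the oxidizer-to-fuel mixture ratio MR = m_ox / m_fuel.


MR = 93227 / 27968 = 3.33

3.33


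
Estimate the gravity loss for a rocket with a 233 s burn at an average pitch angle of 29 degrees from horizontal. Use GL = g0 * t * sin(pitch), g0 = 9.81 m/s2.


GL = 9.81 * 233 * sin(29 deg) = 1108 m/s

1108 m/s


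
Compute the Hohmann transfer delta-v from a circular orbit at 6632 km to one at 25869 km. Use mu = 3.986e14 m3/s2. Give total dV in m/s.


V1 = sqrt(mu/r1) = 7752.58 m/s
dV1 = V1*(sqrt(2*r2/(r1+r2)) - 1) = 2028.86 m/s
V2 = sqrt(mu/r2) = 3925.35 m/s
dV2 = V2*(1 - sqrt(2*r1/(r1+r2))) = 1417.7 m/s
Total dV = 3447 m/s

3447 m/s


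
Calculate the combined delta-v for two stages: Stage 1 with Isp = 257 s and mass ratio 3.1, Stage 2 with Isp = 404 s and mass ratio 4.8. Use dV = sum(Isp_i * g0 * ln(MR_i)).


dV1 = 257 * 9.81 * ln(3.1) = 2852.5 m/s
dV2 = 404 * 9.81 * ln(4.8) = 6216.8 m/s
Total dV = 2852.5 + 6216.8 = 9069.3 m/s ~ 9069 m/s

9069 m/s


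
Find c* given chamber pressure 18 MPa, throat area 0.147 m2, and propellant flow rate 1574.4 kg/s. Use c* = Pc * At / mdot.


c* = 18e6 * 0.147 / 1574.4 = 1681 m/s

1681 m/s


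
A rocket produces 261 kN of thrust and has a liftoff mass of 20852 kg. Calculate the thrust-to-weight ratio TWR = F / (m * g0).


TWR = 261000 / (20852 * 9.81) = 1.28

1.28


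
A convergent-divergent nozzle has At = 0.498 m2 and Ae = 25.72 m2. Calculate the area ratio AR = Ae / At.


AR = 25.72 / 0.498 = 51.6

51.6


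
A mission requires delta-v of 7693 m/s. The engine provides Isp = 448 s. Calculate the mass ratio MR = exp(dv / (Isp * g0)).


Ve = 448 * 9.81 = 4394.88 m/s
MR = exp(7693 / 4394.88) = 5.757

5.757


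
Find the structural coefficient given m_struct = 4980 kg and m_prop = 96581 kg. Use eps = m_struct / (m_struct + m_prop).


eps = 4980 / (4980 + 96581) = 0.049

0.049


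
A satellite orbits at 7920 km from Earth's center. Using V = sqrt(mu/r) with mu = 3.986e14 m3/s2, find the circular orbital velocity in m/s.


V = sqrt(3.986e14 / 7920000) = 7094 m/s

7094 m/s


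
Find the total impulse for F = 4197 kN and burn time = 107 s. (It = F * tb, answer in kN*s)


It = 4197 * 107 = 449079 kN*s

449079 kN*s


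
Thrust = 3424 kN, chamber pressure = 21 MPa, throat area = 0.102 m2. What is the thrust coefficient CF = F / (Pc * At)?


CF = 3424000 / (21e6 * 0.102) = 1.6

1.6


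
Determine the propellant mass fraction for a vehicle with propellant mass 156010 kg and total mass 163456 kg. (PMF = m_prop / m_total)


PMF = 156010 / 163456 = 0.954

0.954


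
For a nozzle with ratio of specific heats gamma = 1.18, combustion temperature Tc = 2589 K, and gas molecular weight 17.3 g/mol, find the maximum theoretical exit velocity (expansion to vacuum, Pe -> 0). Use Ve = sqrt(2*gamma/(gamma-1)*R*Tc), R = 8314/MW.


R = 8314 / 17.3 = 480.58 J/(kg.K)
Ve = sqrt(2 * 1.18 / (1.18 - 1) * 480.58 * 2589) = 4039 m/s

4039 m/s


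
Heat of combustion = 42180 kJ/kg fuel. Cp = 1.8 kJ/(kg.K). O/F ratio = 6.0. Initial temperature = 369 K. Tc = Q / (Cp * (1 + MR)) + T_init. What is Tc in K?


Tc = 42180 / (1.8 * (1 + 6.0)) + 369 = 3717 K

3717 K


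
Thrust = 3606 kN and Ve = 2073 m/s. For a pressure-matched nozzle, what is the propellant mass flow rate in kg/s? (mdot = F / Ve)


mdot = F / Ve = 3606000 / 2073 = 1739.5 kg/s

1739.5 kg/s


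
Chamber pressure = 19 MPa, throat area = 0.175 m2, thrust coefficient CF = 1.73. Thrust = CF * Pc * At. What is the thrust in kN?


F = 1.73 * 19e6 * 0.175 = 5.7522e+06 N = 5752.2 kN

5752.2 kN


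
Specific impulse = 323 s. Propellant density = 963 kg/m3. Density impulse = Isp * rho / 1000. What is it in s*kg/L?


rho*Isp = 323 * 963 / 1000 = 311 s*kg/L

311 s*kg/L


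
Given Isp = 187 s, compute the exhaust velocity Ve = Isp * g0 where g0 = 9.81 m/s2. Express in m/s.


Ve = Isp * g0 = 187 * 9.81 = 1834.5 m/s

1834.5 m/s


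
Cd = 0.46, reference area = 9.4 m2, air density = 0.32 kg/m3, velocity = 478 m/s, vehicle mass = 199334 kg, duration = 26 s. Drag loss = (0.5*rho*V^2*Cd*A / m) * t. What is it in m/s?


D = 0.5 * 0.32 * 478^2 * 0.46 * 9.4 = 158074.37 N
a = 158074.37 / 199334 = 0.793 m/s2
dV = 0.793 * 26 = 20.6 m/s

20.6 m/s


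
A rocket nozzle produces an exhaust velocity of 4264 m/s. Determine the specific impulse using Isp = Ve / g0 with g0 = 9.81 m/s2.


Isp = Ve / g0 = 4264 / 9.81 = 434.7 s

434.7 s


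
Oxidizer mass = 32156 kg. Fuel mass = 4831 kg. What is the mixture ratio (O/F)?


MR = 32156 / 4831 = 6.66

6.66


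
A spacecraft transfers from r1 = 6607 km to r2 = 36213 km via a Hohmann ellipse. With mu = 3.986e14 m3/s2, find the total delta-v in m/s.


V1 = sqrt(mu/r1) = 7767.24 m/s
dV1 = V1*(sqrt(2*r2/(r1+r2)) - 1) = 2334.37 m/s
V2 = sqrt(mu/r2) = 3317.69 m/s
dV2 = V2*(1 - sqrt(2*r1/(r1+r2))) = 1474.67 m/s
Total dV = 3809 m/s

3809 m/s


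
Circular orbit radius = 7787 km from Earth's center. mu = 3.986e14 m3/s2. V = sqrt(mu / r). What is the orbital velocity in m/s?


V = sqrt(3.986e14 / 7787000) = 7155 m/s

7155 m/s


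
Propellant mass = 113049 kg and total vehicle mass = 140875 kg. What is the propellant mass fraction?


PMF = 113049 / 140875 = 0.802

0.802


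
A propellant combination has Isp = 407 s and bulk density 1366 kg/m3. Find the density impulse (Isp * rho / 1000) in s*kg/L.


rho*Isp = 407 * 1366 / 1000 = 556 s*kg/L

556 s*kg/L


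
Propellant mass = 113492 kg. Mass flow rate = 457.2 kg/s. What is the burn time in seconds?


tb = 113492 / 457.2 = 248.2 s

248.2 s


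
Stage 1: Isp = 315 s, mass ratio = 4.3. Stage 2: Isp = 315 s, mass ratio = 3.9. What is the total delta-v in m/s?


dV1 = 315 * 9.81 * ln(4.3) = 4507.3 m/s
dV2 = 315 * 9.81 * ln(3.9) = 4205.6 m/s
Total dV = 4507.3 + 4205.6 = 8712.9 m/s ~ 8713 m/s

8713 m/s


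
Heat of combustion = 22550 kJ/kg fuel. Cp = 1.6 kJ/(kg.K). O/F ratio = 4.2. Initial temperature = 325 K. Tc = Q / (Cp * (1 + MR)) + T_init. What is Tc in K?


Tc = 22550 / (1.6 * (1 + 4.2)) + 325 = 3035 K

3035 K


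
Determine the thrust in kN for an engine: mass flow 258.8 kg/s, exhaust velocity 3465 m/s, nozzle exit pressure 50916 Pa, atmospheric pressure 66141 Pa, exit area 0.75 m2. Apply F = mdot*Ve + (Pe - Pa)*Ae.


F = 258.8 * 3465 + (50916 - 66141) * 0.75 = 885323.0 N = 885.3 kN

885.3 kN


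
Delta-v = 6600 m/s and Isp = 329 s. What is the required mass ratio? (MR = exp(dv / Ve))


Ve = 329 * 9.81 = 3227.49 m/s
MR = exp(6600 / 3227.49) = 7.729

7.729


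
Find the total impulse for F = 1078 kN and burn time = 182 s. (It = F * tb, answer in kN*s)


It = 1078 * 182 = 196196 kN*s

196196 kN*s


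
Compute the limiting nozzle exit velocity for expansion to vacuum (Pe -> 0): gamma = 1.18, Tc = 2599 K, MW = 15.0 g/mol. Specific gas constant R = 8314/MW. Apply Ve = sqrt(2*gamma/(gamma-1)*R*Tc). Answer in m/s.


R = 8314 / 15.0 = 554.27 J/(kg.K)
Ve = sqrt(2 * 1.18 / (1.18 - 1) * 554.27 * 2599) = 4346 m/s

4346 m/s


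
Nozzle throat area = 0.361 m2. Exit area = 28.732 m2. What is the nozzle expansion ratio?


AR = 28.732 / 0.361 = 79.6

79.6


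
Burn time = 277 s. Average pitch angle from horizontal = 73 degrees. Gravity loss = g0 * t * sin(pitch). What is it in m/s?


GL = 9.81 * 277 * sin(73 deg) = 2599 m/s

2599 m/s


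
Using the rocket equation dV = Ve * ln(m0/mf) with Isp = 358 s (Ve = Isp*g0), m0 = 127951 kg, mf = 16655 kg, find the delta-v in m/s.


Ve = 358 * 9.81 = 3511.98 m/s
dV = 3511.98 * ln(127951/16655) = 7161 m/s

7161 m/s


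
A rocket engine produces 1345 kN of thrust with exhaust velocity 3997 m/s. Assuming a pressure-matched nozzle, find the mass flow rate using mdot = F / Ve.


mdot = F / Ve = 1345000 / 3997 = 336.5 kg/s

336.5 kg/s


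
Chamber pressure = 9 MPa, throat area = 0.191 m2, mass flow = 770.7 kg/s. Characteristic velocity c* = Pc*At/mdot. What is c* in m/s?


c* = 9e6 * 0.191 / 770.7 = 2230 m/s

2230 m/s


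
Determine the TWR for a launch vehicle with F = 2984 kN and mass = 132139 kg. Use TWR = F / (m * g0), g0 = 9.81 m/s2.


TWR = 2984000 / (132139 * 9.81) = 2.3

2.3


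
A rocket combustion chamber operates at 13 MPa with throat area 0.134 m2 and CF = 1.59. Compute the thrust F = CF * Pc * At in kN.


F = 1.59 * 13e6 * 0.134 = 2.7698e+06 N = 2769.8 kN

2769.8 kN


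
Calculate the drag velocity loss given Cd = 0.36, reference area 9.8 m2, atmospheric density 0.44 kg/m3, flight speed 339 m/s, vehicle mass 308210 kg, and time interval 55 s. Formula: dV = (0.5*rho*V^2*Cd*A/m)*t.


D = 0.5 * 0.44 * 339^2 * 0.36 * 9.8 = 89197.08 N
a = 89197.08 / 308210 = 0.2894 m/s2
dV = 0.2894 * 55 = 15.9 m/s

15.9 m/s


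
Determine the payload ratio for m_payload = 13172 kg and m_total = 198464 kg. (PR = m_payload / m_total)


PR = 13172 / 198464 = 0.0664

0.0664


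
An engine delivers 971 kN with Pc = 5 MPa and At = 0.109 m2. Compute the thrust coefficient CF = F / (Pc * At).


CF = 971000 / (5e6 * 0.109) = 1.78

1.78


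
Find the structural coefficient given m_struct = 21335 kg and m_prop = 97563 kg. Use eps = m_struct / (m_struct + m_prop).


eps = 21335 / (21335 + 97563) = 0.1794

0.1794


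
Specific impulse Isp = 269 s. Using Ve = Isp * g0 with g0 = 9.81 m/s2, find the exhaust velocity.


Ve = Isp * g0 = 269 * 9.81 = 2638.9 m/s

2638.9 m/s


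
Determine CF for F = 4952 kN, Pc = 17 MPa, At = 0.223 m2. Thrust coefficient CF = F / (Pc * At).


CF = 4952000 / (17e6 * 0.223) = 1.31

1.31


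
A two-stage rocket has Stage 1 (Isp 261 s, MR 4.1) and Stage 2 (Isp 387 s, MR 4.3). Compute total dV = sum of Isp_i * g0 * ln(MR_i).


dV1 = 261 * 9.81 * ln(4.1) = 3612.7 m/s
dV2 = 387 * 9.81 * ln(4.3) = 5537.6 m/s
Total dV = 3612.7 + 5537.6 = 9150.3 m/s ~ 9150 m/s

9150 m/s


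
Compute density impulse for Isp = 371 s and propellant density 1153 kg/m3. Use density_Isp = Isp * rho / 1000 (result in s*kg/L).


rho*Isp = 371 * 1153 / 1000 = 428 s*kg/L

428 s*kg/L


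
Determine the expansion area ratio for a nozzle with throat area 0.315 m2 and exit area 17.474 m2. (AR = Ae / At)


AR = 17.474 / 0.315 = 55.5

55.5


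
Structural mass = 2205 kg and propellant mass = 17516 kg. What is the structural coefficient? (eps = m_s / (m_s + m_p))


eps = 2205 / (2205 + 17516) = 0.1118

0.1118


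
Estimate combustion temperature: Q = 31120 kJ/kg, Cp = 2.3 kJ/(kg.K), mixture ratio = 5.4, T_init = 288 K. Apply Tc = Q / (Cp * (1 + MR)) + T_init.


Tc = 31120 / (2.3 * (1 + 5.4)) + 288 = 2402 K

2402 K


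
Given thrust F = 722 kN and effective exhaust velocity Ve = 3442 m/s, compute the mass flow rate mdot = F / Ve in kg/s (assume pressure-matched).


mdot = F / Ve = 722000 / 3442 = 209.8 kg/s

209.8 kg/s


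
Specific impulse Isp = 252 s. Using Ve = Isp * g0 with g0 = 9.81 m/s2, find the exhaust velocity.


Ve = Isp * g0 = 252 * 9.81 = 2472.1 m/s

2472.1 m/s


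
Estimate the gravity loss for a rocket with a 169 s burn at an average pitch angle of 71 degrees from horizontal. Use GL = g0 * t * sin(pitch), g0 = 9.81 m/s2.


GL = 9.81 * 169 * sin(71 deg) = 1568 m/s

1568 m/s


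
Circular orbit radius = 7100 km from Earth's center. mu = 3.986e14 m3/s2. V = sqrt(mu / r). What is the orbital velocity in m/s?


V = sqrt(3.986e14 / 7100000) = 7493 m/s

7493 m/s


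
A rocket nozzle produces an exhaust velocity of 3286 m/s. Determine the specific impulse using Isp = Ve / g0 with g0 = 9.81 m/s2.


Isp = Ve / g0 = 3286 / 9.81 = 335.0 s

335.0 s


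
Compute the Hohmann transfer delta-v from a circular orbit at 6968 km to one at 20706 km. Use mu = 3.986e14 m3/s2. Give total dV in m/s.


V1 = sqrt(mu/r1) = 7563.36 m/s
dV1 = V1*(sqrt(2*r2/(r1+r2)) - 1) = 1688.77 m/s
V2 = sqrt(mu/r2) = 4387.53 m/s
dV2 = V2*(1 - sqrt(2*r1/(r1+r2))) = 1274.0 m/s
Total dV = 2963 m/s

2963 m/s


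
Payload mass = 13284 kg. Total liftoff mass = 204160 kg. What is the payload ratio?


PR = 13284 / 204160 = 0.0651

0.0651


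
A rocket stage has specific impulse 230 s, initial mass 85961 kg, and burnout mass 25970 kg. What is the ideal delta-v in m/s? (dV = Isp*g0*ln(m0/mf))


Ve = 230 * 9.81 = 2256.3 m/s
dV = 2256.3 * ln(85961/25970) = 2701 m/s

2701 m/s


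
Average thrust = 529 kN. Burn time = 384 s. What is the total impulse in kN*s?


It = 529 * 384 = 203136 kN*s

203136 kN*s
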